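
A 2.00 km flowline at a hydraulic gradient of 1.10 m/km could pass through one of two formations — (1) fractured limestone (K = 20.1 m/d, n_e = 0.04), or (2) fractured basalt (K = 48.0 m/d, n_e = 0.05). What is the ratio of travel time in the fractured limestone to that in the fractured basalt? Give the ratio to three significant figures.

1.91

Unit 1 (fractured limestone): v = 20.1×0.0011/0.04 = 0.5528 m/d, t = 2000/0.5528 = 3618 d
Unit 2 (fractured basalt): v = 48.0×0.0011/0.05 = 1.056 m/d, t = 2000/1.056 = 1894 d
t(fractured limestone) / t(fractured basalt) = 3618/1894 = 1.91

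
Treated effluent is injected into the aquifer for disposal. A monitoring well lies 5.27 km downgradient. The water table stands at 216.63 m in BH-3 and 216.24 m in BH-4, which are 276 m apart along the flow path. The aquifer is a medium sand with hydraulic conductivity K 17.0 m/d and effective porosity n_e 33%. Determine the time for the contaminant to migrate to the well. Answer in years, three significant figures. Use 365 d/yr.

Hydraulic gradient i = (216.63 − 216.24) / 276 = 0.39 / 276 = 0.001413
Specific discharge q = 17.0 × 0.001413 = 0.02402 m/d
v = Ki/n = 17.0·0.001413/0.33 = 0.07279 m/d
L = 5.27 km = 5270 m
t = L / v = 5270 / 0.07279 = 72400 d
   = 72400 / 365 = 198 yr

198 years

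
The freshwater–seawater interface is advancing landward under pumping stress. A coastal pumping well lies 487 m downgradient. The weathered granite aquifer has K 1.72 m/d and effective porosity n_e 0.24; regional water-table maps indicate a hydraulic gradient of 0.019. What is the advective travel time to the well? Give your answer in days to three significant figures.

Specific discharge q = 1.72 × 0.019 = 0.03268 m/d
Average linear velocity = 0.03268 / 0.24 = 0.1362 m/d
t = L / v = 487 / 0.1362 = 3576 d

3580 days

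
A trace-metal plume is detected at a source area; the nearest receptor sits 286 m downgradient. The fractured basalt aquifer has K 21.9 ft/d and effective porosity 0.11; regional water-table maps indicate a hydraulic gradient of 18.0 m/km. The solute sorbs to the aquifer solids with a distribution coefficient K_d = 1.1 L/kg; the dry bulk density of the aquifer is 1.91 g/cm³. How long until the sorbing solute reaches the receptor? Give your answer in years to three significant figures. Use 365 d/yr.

K = 21.9 ft/d × 0.3048 = 6.675 m/d
Darcy flux q = K·i = 6.675 × 0.018 = 0.1202 m/d
v_s = q/n_e = 0.1202/0.11 = 1.092 m/d
Retardation R = 1 + ρ_b·K_d/n = 1 + 1.91×1.1/0.11 = 20.10
Contaminant velocity v_c = v/R = 1.092/20.10 = 0.05434 m/d
t = L/v_c = 286/0.05434 = 5263 d
   = 5263/365 = 14.4 yr

14.4 years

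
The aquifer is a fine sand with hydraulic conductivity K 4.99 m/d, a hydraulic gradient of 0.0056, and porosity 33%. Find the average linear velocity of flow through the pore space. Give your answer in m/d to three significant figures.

q = Ki = 4.99 × 0.0056 = 0.02794 m/d
v_s = q/n_e = 0.02794/0.33 = 0.08468 m/d

0.0847 m/d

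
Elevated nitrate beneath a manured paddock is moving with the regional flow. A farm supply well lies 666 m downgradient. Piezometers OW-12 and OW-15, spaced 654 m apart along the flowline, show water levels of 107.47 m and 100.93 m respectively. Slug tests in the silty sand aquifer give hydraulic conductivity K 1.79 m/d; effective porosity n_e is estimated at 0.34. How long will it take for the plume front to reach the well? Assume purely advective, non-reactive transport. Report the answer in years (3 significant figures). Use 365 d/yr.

34.7 years

Hydraulic gradient i = (107.47 − 100.93) / 654 = 6.54 / 654 = 0.01000
q = Ki = 1.79 × 0.01000 = 0.01790 m/d
v = Ki/n = 1.79·0.01000/0.34 = 0.05265 m/d
t = L / v = 666 / 0.05265 = 12650 d
   = 12650 / 365 = 34.7 yr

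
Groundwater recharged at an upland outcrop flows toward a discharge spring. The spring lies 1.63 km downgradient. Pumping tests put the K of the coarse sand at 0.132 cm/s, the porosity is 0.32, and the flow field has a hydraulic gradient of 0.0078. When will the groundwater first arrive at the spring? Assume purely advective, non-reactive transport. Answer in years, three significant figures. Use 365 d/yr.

K = 0.132 cm/s × 864 = 114.0 m/d
q = Ki = 114.0 × 0.0078 = 0.8896 m/d
v = Ki/n = 114.0·0.0078/0.32 = 2.780 m/d
L = 1.63 km = 1630 m
t = L / v = 1630 / 2.780 = 586.3 d
   = 586.3 / 365 = 1.61 yr

1.61 years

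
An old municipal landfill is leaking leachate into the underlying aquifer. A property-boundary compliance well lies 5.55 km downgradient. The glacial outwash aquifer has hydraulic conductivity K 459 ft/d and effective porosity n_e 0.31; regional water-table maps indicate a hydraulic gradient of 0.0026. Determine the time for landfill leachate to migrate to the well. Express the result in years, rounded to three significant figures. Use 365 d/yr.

13.0 years

K = 459 ft/d × 0.3048 = 139.9 m/d
q = Ki = 139.9 × 0.0026 = 0.3637 m/d
v = Ki/n = 139.9·0.0026/0.31 = 1.173 m/d
L = 5.55 km = 5550 m
t = L / v = 5550 / 1.173 = 4730 d
   = 4730 / 365 = 13.0 yr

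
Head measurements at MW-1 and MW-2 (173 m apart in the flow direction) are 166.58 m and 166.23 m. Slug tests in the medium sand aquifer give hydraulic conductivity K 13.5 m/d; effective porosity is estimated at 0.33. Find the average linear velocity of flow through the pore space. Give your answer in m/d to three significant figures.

0.0828 m/d

Hydraulic gradient i = (166.58 − 166.23) / 173 = 0.35 / 173 = 0.002023
Darcy flux q = K·i = 13.5 × 0.002023 = 0.02731 m/d
Average linear velocity = 0.02731 / 0.33 = 0.08276 m/d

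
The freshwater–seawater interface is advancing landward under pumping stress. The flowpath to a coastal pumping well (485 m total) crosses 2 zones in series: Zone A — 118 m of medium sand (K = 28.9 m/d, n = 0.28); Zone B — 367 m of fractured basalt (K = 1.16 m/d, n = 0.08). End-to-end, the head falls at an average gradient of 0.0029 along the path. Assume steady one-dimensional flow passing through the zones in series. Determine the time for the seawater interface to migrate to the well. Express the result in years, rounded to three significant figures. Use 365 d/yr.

For zones in series the flux q is common to all zones; the equivalent conductivity is the harmonic (thickness-weighted) mean, K_eq = L_total / Σ(L_j/K_j).
Σ(L/K) = 118/28.9 + 367/1.16 = 4.083 + 316.4 = 320.5 d
K_eq = L_total / Σ(L/K) = 485 / 320.5 = 1.513 m/d
q = K_eq · i = 1.513 × 0.0029 = 0.004389 m/d (same in every zone)
Zone A: v = q/n = 0.004389/0.28 = 0.01567 m/d → t_A = 118/0.01567 = 7528 d
Zone B: v = q/n = 0.004389/0.08 = 0.05486 m/d → t_B = 367/0.05486 = 6689 d
Total t = 7528 + 6689 = 14220 d
   = 14220 / 365 = 39.0 yr

39.0 years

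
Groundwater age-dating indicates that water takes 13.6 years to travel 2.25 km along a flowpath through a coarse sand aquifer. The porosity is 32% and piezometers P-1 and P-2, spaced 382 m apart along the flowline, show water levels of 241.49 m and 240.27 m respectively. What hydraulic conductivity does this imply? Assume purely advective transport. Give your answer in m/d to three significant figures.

Hydraulic gradient i = (241.49 − 240.27) / 382 = 1.22 / 382 = 0.003194
t = 13.6 years = 4964 d
L = 2.25 km = 2250 m
v = L / t = 2250 / 4964 = 0.4533 m/d
K = v · n / i = 0.4533 × 0.32 / 0.003194 = 45.4 m/d

45.4 m/d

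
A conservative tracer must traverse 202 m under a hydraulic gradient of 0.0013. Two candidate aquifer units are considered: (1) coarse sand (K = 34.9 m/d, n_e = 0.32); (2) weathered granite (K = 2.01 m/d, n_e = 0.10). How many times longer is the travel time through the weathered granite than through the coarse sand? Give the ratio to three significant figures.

Unit 1 (coarse sand): v = 34.9×0.0013/0.32 = 0.1418 m/d, t = 202/0.1418 = 1425 d
Unit 2 (weathered granite): v = 2.01×0.0013/0.10 = 0.02613 m/d, t = 202/0.02613 = 7731 d
t(weathered granite) / t(coarse sand) = 7731/1425 = 5.43

5.43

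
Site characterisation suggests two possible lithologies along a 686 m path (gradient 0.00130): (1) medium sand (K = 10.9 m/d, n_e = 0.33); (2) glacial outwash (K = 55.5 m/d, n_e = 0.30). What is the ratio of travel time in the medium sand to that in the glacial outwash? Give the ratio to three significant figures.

Unit 1 (medium sand): v = 10.9×0.0013/0.33 = 0.04294 m/d, t = 686/0.04294 = 15980 d
Unit 2 (glacial outwash): v = 55.5×0.0013/0.30 = 0.2405 m/d, t = 686/0.2405 = 2852 d
t(medium sand) / t(glacial outwash) = 15980/2852 = 5.60

5.60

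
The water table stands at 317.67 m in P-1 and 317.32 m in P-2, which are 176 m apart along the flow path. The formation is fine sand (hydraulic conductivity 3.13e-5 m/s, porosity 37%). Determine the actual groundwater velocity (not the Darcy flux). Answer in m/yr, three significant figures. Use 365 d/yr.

5.31 m/yr

Hydraulic gradient i = (317.67 − 317.32) / 176 = 0.35 / 176 = 0.001989
K = 3.13e-5 m/s × 86400 s/d = 2.704 m/d
q = Ki = 2.704 × 0.001989 = 0.005378 m/d
Average linear velocity = 0.005378 / 0.37 = 0.01453 m/d
   = 0.01453 × 365 = 5.31 m/yr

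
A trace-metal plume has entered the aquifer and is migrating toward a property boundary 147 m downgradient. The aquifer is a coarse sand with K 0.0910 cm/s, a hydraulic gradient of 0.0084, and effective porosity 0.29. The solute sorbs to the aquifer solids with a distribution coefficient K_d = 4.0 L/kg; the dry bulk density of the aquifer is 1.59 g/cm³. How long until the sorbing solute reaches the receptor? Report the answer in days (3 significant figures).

1480 days

K = 0.0910 cm/s × 864 = 78.62 m/d
Specific discharge q = 78.62 × 0.0084 = 0.6604 m/d
v = Ki/n = 78.62·0.0084/0.29 = 2.277 m/d
Retardation R = 1 + ρ_b·K_d/n = 1 + 1.59×4.0/0.29 = 22.93
Contaminant velocity v_c = v/R = 2.277/22.93 = 0.09931 m/d
t = L/v_c = 147/0.09931 = 1480 d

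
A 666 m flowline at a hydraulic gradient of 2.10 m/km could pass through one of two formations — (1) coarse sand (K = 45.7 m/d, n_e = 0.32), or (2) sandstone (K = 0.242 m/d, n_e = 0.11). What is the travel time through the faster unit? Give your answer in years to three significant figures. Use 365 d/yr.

6.08 years

Unit 1 (coarse sand): v = 45.7×0.0021/0.32 = 0.2999 m/d, t = 666/0.2999 = 2221 d
Unit 2 (sandstone): v = 0.242×0.0021/0.11 = 0.004620 m/d, t = 666/0.004620 = 144200 d
Faster: 2221 d / 365 = 6.08 yr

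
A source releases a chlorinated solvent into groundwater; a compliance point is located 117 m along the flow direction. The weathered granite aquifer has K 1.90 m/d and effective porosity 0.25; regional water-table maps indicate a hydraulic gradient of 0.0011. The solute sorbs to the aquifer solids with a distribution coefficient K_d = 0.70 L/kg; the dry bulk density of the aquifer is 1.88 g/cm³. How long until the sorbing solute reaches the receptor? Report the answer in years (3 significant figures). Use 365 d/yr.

q = Ki = 1.90 × 0.0011 = 0.002090 m/d
Seepage velocity v = q / n = 0.002090 / 0.25 = 0.008360 m/d
Retardation R = 1 + ρ_b·K_d/n = 1 + 1.88×0.70/0.25 = 6.264
Contaminant velocity v_c = v/R = 0.008360/6.264 = 0.001335 m/d
t = L/v_c = 117/0.001335 = 87670 d
   = 87670/365 = 240 yr

240 years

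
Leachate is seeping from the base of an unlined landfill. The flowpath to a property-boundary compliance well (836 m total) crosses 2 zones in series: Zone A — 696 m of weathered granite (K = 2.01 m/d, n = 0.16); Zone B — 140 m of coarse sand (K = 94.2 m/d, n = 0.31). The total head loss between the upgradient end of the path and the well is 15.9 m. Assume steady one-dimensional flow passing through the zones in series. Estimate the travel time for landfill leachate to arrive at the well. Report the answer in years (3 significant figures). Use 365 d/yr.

Continuity: the same q passes through each zone, so ΔH = q·Σ(L_j/K_j) — the zones act as resistances in series.
Σ(L/K) = 696/2.01 + 140/94.2 = 346.3 + 1.486 = 347.8 d
q = ΔH / Σ(L/K) = 15.9 / 347.8 = 0.04572 m/d (same in every zone)
Zone A: v = q/n = 0.04572/0.16 = 0.2858 m/d → t_A = 696/0.2858 = 2436 d
Zone B: v = q/n = 0.04572/0.31 = 0.1475 m/d → t_B = 140/0.1475 = 949.2 d
Total t = 2436 + 949.2 = 3385 d
   = 3385 / 365 = 9.27 yr

9.27 years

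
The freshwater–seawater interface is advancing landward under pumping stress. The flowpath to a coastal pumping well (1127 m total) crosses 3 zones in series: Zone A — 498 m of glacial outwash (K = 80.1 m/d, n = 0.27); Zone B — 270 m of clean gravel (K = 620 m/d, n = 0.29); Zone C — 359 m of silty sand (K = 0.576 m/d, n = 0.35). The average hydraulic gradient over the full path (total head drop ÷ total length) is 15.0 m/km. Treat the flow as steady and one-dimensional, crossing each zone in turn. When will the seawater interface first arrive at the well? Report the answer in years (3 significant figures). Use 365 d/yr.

34.5 years

Continuity: the same q passes through each zone, so ΔH = q·Σ(L_j/K_j) — the zones act as resistances in series.
Σ(L/K) = 498/80.1 + 270/620 + 359/0.576 = 6.217 + 0.4355 + 623.3 = 629.9 d
K_eq = L_total / Σ(L/K) = 1127 / 629.9 = 1.789 m/d
q = K_eq · i = 1.789 × 0.015 = 0.02684 m/d (same in every zone)
Zone A: v = q/n = 0.02684/0.27 = 0.09940 m/d → t_A = 498/0.09940 = 5010 d
Zone B: v = q/n = 0.02684/0.29 = 0.09254 m/d → t_B = 270/0.09254 = 2918 d
Zone C: v = q/n = 0.02684/0.35 = 0.07668 m/d → t_C = 359/0.07668 = 4682 d
Total t = 5010 + 2918 + 4682 = 12610 d
   = 12610 / 365 = 34.5 yr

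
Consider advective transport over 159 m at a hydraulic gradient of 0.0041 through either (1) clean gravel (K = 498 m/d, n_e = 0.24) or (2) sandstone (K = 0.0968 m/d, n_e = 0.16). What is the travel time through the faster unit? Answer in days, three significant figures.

Unit 1 (clean gravel): v = 498×0.0041/0.24 = 8.508 m/d, t = 159/8.508 = 18.69 d
Unit 2 (sandstone): v = 0.0968×0.0041/0.16 = 0.002481 m/d, t = 159/0.002481 = 64100 d
Faster unit: t = 18.7 d

18.7 days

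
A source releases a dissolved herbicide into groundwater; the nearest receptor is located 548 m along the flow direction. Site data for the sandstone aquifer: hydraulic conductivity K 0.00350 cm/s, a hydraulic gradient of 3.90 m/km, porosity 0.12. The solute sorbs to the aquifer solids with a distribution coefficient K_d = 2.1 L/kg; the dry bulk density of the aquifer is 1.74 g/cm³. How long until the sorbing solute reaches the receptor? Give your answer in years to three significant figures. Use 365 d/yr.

480 years

K = 0.00350 cm/s × 864 = 3.024 m/d
q = Ki = 3.024 × 0.0039 = 0.01179 m/d
v = Ki/n = 3.024·0.0039/0.12 = 0.09828 m/d
Retardation R = 1 + ρ_b·K_d/n = 1 + 1.74×2.1/0.12 = 31.45
Contaminant velocity v_c = v/R = 0.09828/31.45 = 0.003125 m/d
t = L/v_c = 548/0.003125 = 175400 d
   = 175400/365 = 480 yr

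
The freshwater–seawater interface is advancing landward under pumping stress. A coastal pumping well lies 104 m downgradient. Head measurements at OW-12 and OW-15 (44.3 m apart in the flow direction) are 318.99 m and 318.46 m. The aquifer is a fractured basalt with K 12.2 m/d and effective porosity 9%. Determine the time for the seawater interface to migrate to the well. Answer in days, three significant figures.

Hydraulic gradient i = (318.99 − 318.46) / 44.3 = 0.53 / 44.3 = 0.01196
q = Ki = 12.2 × 0.01196 = 0.1460 m/d
v = Ki/n = 12.2·0.01196/0.09 = 1.622 m/d
t = L / v = 104 / 1.622 = 64.13 d

64.1 days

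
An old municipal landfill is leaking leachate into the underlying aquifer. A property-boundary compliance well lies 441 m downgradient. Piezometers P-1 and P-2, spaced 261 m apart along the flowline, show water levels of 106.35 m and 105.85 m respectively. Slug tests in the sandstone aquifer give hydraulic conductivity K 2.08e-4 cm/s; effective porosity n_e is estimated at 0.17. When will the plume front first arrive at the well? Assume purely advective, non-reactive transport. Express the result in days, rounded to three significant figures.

218000 days

Hydraulic gradient i = (106.35 − 105.85) / 261 = 0.50 / 261 = 0.001916
K = 2.08e-4 cm/s × 864 = 0.1797 m/d
Darcy flux q = K·i = 0.1797 × 0.001916 = 3.443e-4 m/d
Seepage velocity v = q / n = 3.443e-4 / 0.17 = 0.002025 m/d
t = L / v = 441 / 0.002025 = 217800 d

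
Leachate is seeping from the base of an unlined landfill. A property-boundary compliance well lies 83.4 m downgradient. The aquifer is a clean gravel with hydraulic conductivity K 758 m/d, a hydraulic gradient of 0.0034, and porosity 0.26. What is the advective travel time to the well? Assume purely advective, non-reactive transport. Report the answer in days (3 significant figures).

8.41 days

Darcy flux q = K·i = 758 × 0.0034 = 2.577 m/d
Average linear velocity = 2.577 / 0.26 = 9.912 m/d
t = L / v = 83.4 / 9.912 = 8.414 d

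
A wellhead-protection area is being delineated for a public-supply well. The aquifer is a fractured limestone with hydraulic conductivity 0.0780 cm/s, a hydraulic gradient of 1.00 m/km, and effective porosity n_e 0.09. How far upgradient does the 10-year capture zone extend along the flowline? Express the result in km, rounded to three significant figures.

2.73 km

K = 0.0780 cm/s × 864 = 67.39 m/d
Specific discharge q = 67.39 × 0.0010 = 0.06739 m/d
v_s = q/n_e = 0.06739/0.09 = 0.7488 m/d
T = 10 yr × 365 = 3650 d
L = v × T = 0.7488 × 3650 = 2733 m
   = 2.73 km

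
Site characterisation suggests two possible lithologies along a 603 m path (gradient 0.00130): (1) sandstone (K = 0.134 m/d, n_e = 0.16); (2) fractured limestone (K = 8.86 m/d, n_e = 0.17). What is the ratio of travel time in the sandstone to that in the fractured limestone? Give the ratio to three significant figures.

Unit 1 (sandstone): v = 0.134×0.0013/0.16 = 0.001089 m/d, t = 603/0.001089 = 553800 d
Unit 2 (fractured limestone): v = 8.86×0.0013/0.17 = 0.06775 m/d, t = 603/0.06775 = 8900 d
t(sandstone) / t(fractured limestone) = 553800/8900 = 62.2

62.2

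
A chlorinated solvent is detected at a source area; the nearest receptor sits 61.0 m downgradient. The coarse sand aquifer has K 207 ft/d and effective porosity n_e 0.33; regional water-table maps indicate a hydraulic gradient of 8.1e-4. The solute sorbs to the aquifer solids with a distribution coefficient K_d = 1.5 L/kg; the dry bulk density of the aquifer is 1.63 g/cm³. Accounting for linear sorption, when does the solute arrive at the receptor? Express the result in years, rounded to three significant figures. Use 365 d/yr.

K = 207 ft/d × 0.3048 = 63.09 m/d
Darcy flux q = K·i = 63.09 × 8.1e-4 = 0.05111 m/d
Average linear velocity = 0.05111 / 0.33 = 0.1549 m/d
Retardation R = 1 + ρ_b·K_d/n = 1 + 1.63×1.5/0.33 = 8.409
Contaminant velocity v_c = v/R = 0.1549/8.409 = 0.01842 m/d
t = L/v_c = 61.0/0.01842 = 3312 d
   = 3312/365 = 9.07 yr

9.07 years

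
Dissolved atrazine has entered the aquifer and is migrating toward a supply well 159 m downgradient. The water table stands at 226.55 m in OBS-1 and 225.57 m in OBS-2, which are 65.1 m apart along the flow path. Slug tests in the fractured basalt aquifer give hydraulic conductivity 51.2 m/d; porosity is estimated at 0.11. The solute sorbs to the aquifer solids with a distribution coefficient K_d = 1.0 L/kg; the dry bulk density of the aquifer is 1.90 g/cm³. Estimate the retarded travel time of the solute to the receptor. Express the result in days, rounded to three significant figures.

415 days

Hydraulic gradient i = (226.55 − 225.57) / 65.1 = 0.98 / 65.1 = 0.01505
Darcy flux q = K·i = 51.2 × 0.01505 = 0.7708 m/d
Average linear velocity = 0.7708 / 0.11 = 7.007 m/d
Retardation R = 1 + ρ_b·K_d/n = 1 + 1.90×1.0/0.11 = 18.27
Contaminant velocity v_c = v/R = 7.007/18.27 = 0.3835 m/d
t = L/v_c = 159/0.3835 = 414.6 d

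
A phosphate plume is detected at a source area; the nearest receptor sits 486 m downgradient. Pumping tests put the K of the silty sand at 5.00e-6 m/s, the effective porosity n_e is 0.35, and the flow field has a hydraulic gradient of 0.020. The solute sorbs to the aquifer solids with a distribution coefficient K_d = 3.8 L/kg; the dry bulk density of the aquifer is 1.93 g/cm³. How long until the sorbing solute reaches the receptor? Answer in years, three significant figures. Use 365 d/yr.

K = 5.00e-6 m/s × 86400 s/d = 0.4320 m/d
Specific discharge q = 0.4320 × 0.020 = 0.008640 m/d
v = Ki/n = 0.4320·0.020/0.35 = 0.02469 m/d
Retardation R = 1 + ρ_b·K_d/n = 1 + 1.93×3.8/0.35 = 21.95
Contaminant velocity v_c = v/R = 0.02469/21.95 = 0.001124 m/d
t = L/v_c = 486/0.001124 = 432200 d
   = 432200/365 = 1180 yr

1180 years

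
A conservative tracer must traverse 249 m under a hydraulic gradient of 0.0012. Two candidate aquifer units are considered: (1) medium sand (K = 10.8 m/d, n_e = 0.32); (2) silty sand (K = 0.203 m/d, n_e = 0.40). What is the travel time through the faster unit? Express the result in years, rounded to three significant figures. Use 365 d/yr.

Unit 1 (medium sand): v = 10.8×0.0012/0.32 = 0.04050 m/d, t = 249/0.04050 = 6148 d
Unit 2 (silty sand): v = 0.203×0.0012/0.40 = 6.090e-4 m/d, t = 249/6.090e-4 = 408900 d
Faster: 6148 d / 365 = 16.8 yr

16.8 years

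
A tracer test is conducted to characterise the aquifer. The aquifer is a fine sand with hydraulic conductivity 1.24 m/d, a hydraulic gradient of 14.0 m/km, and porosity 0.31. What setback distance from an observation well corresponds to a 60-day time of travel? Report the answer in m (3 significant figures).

Darcy flux q = K·i = 1.24 × 0.014 = 0.01736 m/d
v = Ki/n = 1.24·0.014/0.31 = 0.05600 m/d
L = v × T = 0.05600 × 60 = 3.360 m

3.36 m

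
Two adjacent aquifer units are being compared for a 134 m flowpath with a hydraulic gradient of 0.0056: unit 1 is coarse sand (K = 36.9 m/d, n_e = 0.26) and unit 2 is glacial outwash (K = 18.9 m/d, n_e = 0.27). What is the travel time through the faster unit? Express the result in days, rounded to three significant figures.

Unit 1 (coarse sand): v = 36.9×0.0056/0.26 = 0.7948 m/d, t = 134/0.7948 = 168.6 d
Unit 2 (glacial outwash): v = 18.9×0.0056/0.27 = 0.3920 m/d, t = 134/0.3920 = 341.8 d
Faster unit: t = 169 d

169 days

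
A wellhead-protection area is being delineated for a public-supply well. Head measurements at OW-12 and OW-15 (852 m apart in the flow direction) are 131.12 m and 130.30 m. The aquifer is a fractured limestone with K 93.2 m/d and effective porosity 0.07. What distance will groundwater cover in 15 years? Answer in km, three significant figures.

7.02 km

Hydraulic gradient i = (131.12 − 130.30) / 852 = 0.82 / 852 = 9.624e-4
q = Ki = 93.2 × 9.624e-4 = 0.08970 m/d
v_s = q/n_e = 0.08970/0.07 = 1.281 m/d
T = 15 yr × 365 = 5475 d
L = v × T = 1.281 × 5475 = 7016 m
   = 7.02 km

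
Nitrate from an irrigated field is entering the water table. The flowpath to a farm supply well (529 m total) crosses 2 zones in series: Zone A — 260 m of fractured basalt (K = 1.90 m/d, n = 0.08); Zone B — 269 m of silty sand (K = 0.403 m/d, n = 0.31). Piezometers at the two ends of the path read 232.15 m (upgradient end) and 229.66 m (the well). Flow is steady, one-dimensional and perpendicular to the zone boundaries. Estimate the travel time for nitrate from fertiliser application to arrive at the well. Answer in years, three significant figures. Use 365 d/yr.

92.2 years

Total head drop ΔH = 232.15 − 229.66 = 2.49 m
Steady 1-D flow in series ⇒ the Darcy flux q is identical in every zone and the zone head losses add (resistances L/K in series).
Σ(L/K) = 260/1.90 + 269/0.403 = 136.8 + 667.5 = 804.3 d
q = ΔH / Σ(L/K) = 2.49 / 804.3 = 0.003096 m/d (same in every zone)
Zone A: v = q/n = 0.003096/0.08 = 0.03870 m/d → t_A = 260/0.03870 = 6719 d
Zone B: v = q/n = 0.003096/0.31 = 0.009986 m/d → t_B = 269/0.009986 = 26940 d
Total t = 6719 + 26940 = 33660 d
   = 33660 / 365 = 92.2 yr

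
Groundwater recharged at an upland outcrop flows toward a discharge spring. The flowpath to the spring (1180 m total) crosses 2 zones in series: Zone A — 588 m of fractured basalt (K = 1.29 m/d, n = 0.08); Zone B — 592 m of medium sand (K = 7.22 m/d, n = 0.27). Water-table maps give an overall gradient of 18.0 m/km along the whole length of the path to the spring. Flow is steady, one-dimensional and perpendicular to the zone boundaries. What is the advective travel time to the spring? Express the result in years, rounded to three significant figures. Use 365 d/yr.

Steady 1-D flow in series ⇒ the Darcy flux q is identical in every zone and the zone head losses add (resistances L/K in series).
Σ(L/K) = 588/1.29 + 592/7.22 = 455.8 + 81.99 = 537.8 d
K_eq = L_total / Σ(L/K) = 1180 / 537.8 = 2.194 m/d
q = K_eq · i = 2.194 × 0.018 = 0.03949 m/d (same in every zone)
Zone A: v = q/n = 0.03949/0.08 = 0.4937 m/d → t_A = 588/0.4937 = 1191 d
Zone B: v = q/n = 0.03949/0.27 = 0.1463 m/d → t_B = 592/0.1463 = 4047 d
Total t = 1191 + 4047 = 5238 d
   = 5238 / 365 = 14.4 yr

14.4 years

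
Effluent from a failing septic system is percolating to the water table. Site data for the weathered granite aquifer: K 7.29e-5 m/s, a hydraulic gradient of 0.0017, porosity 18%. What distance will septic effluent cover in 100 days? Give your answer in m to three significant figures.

5.95 m

K = 7.29e-5 m/s × 86400 s/d = 6.299 m/d
Specific discharge q = 6.299 × 0.0017 = 0.01071 m/d
Average linear velocity = 0.01071 / 0.18 = 0.05949 m/d
L = v × T = 0.05949 × 100 = 5.949 m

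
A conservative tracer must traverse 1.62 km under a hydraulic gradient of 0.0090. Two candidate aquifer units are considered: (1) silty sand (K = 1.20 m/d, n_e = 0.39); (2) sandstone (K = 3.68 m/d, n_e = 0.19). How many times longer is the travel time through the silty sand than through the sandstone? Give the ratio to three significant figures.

Unit 1 (silty sand): v = 1.20×0.0090/0.39 = 0.02769 m/d, t = 1620/0.02769 = 58500 d
Unit 2 (sandstone): v = 3.68×0.0090/0.19 = 0.1743 m/d, t = 1620/0.1743 = 9293 d
t(silty sand) / t(sandstone) = 58500/9293 = 6.29

6.29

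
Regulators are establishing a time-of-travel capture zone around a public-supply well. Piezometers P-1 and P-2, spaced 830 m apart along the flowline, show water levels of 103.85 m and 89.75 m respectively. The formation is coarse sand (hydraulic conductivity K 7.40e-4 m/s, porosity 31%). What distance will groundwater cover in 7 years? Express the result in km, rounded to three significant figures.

Hydraulic gradient i = (103.85 − 89.75) / 830 = 14.10 / 830 = 0.01699
K = 7.40e-4 m/s × 86400 s/d = 63.94 m/d
Darcy flux q = K·i = 63.94 × 0.01699 = 1.086 m/d
v_s = q/n_e = 1.086/0.31 = 3.504 m/d
T = 7 yr × 365 = 2555 d
L = v × T = 3.504 × 2555 = 8952 m
   = 8.95 km

8.95 km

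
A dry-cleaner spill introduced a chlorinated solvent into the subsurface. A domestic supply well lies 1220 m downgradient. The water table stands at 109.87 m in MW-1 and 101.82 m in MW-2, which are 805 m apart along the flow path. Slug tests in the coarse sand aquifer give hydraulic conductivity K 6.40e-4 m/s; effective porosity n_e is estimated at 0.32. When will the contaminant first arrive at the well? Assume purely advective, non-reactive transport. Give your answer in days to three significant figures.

Hydraulic gradient i = (109.87 − 101.82) / 805 = 8.05 / 805 = 0.01000
K = 6.40e-4 m/s × 86400 s/d = 55.30 m/d
q = Ki = 55.30 × 0.01000 = 0.5530 m/d
Average linear velocity = 0.5530 / 0.32 = 1.728 m/d
t = L / v = 1220 / 1.728 = 706.0 d

706 days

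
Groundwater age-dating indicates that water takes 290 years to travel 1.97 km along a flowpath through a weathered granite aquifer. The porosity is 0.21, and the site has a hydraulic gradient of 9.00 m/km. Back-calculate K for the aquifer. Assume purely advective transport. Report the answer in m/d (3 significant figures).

t = 290 years = 105900 d
L = 1.97 km = 1970 m
v = L / t = 1970 / 105900 = 0.01861 m/d
K = v · n / i = 0.01861 × 0.21 / 0.0090 = 0.434 m/d

0.434 m/d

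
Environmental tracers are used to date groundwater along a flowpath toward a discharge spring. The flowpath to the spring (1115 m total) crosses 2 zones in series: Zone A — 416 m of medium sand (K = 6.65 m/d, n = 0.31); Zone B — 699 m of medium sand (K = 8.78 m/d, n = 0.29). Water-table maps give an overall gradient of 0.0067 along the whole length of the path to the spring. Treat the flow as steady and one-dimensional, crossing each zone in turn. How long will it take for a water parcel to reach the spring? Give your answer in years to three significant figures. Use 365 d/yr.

For zones in series the flux q is common to all zones; the equivalent conductivity is the harmonic (thickness-weighted) mean, K_eq = L_total / Σ(L_j/K_j).
Σ(L/K) = 416/6.65 + 699/8.78 = 62.56 + 79.61 = 142.2 d
K_eq = L_total / Σ(L/K) = 1115 / 142.2 = 7.843 m/d
q = K_eq · i = 7.843 × 0.0067 = 0.05255 m/d (same in every zone)
Zone A: v = q/n = 0.05255/0.31 = 0.1695 m/d → t_A = 416/0.1695 = 2454 d
Zone B: v = q/n = 0.05255/0.29 = 0.1812 m/d → t_B = 699/0.1812 = 3858 d
Total t = 2454 + 3858 = 6312 d
   = 6312 / 365 = 17.3 yr

17.3 years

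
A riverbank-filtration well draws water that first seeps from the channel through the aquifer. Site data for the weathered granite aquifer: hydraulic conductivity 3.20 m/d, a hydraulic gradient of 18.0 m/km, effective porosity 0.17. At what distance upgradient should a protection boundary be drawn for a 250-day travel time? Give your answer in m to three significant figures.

q = Ki = 3.20 × 0.018 = 0.05760 m/d
Seepage velocity v = q / n = 0.05760 / 0.17 = 0.3388 m/d
L = v × T = 0.3388 × 250 = 84.71 m

84.7 m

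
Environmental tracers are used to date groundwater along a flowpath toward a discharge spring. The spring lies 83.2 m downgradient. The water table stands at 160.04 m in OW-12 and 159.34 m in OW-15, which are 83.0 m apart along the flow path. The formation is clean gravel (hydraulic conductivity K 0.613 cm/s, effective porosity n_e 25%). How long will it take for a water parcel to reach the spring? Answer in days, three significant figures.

Hydraulic gradient i = (160.04 − 159.34) / 83.0 = 0.70 / 83.0 = 0.008434
K = 0.613 cm/s × 864 = 529.6 m/d
Specific discharge q = 529.6 × 0.008434 = 4.467 m/d
Average linear velocity = 4.467 / 0.25 = 17.87 m/d
t = L / v = 83.2 / 17.87 = 4.657 d

4.66 days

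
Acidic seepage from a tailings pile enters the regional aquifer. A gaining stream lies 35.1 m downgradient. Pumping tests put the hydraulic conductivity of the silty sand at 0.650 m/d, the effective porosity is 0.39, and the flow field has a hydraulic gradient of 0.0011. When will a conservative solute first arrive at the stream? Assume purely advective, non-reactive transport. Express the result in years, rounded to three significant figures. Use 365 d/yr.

52.5 years

Specific discharge q = 0.650 × 0.0011 = 7.150e-4 m/d
v = Ki/n = 0.650·0.0011/0.39 = 0.001833 m/d
t = L / v = 35.1 / 0.001833 = 19150 d
   = 19150 / 365 = 52.5 yr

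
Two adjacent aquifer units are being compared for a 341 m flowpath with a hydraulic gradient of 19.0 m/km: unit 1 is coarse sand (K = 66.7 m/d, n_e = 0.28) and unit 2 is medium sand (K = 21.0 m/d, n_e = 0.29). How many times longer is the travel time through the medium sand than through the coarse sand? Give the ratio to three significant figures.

3.29

Unit 1 (coarse sand): v = 66.7×0.019/0.28 = 4.526 m/d, t = 341/4.526 = 75.34 d
Unit 2 (medium sand): v = 21.0×0.019/0.29 = 1.376 m/d, t = 341/1.376 = 247.8 d
t(medium sand) / t(coarse sand) = 247.8/75.34 = 3.29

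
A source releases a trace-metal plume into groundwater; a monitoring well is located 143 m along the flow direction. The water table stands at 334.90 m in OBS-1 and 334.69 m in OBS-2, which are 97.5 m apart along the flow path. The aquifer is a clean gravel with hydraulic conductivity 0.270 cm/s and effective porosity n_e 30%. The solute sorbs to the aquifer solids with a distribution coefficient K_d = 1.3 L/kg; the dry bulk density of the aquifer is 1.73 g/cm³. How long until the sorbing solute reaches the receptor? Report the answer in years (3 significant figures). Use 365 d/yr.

1.99 years

Hydraulic gradient i = (334.90 − 334.69) / 97.5 = 0.21 / 97.5 = 0.002154
K = 0.270 cm/s × 864 = 233.3 m/d
Darcy flux q = K·i = 233.3 × 0.002154 = 0.5024 m/d
Seepage velocity v = q / n = 0.5024 / 0.30 = 1.675 m/d
Retardation R = 1 + ρ_b·K_d/n = 1 + 1.73×1.3/0.30 = 8.497
Contaminant velocity v_c = v/R = 1.675/8.497 = 0.1971 m/d
t = L/v_c = 143/0.1971 = 725.5 d
   = 725.5/365 = 1.99 yr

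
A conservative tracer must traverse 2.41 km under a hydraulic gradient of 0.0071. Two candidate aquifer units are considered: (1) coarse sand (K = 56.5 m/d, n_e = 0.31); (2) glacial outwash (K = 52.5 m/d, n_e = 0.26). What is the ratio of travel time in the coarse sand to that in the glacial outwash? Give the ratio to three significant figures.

1.11

Unit 1 (coarse sand): v = 56.5×0.0071/0.31 = 1.294 m/d, t = 2410/1.294 = 1862 d
Unit 2 (glacial outwash): v = 52.5×0.0071/0.26 = 1.434 m/d, t = 2410/1.434 = 1681 d
t(coarse sand) / t(glacial outwash) = 1862/1681 = 1.11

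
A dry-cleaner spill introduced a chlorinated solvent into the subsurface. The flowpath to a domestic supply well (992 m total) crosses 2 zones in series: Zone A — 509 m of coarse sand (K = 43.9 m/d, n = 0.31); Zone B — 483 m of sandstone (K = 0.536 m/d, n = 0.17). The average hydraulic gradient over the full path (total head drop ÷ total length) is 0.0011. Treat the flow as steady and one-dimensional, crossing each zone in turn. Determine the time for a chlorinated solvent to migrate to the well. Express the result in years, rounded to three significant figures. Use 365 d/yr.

Continuity: the same q passes through each zone, so ΔH = q·Σ(L_j/K_j) — the zones act as resistances in series.
Σ(L/K) = 509/43.9 + 483/0.536 = 11.59 + 901.1 = 912.7 d
K_eq = L_total / Σ(L/K) = 992 / 912.7 = 1.087 m/d
q = K_eq · i = 1.087 × 0.0011 = 0.001196 m/d (same in every zone)
Zone A: v = q/n = 0.001196/0.31 = 0.003857 m/d → t_A = 509/0.003857 = 132000 d
Zone B: v = q/n = 0.001196/0.17 = 0.007033 m/d → t_B = 483/0.007033 = 68680 d
Total t = 132000 + 68680 = 200700 d
   = 200700 / 365 = 550 yr

550 years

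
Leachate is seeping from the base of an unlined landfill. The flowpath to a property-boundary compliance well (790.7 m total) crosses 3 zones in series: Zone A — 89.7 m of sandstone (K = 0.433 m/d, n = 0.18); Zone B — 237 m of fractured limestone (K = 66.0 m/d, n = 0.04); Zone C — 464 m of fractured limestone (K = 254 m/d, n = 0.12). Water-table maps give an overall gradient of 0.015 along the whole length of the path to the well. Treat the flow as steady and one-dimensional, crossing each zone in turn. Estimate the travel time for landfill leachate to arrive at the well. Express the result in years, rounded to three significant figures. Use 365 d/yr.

3.99 years

Steady 1-D flow in series ⇒ the Darcy flux q is identical in every zone and the zone head losses add (resistances L/K in series).
Σ(L/K) = 89.7/0.433 + 237/66.0 + 464/254 = 207.2 + 3.591 + 1.827 = 212.6 d
K_eq = L_total / Σ(L/K) = 790.7 / 212.6 = 3.720 m/d
q = K_eq · i = 3.720 × 0.015 = 0.05579 m/d (same in every zone)
Zone A: v = q/n = 0.05579/0.18 = 0.3100 m/d → t_A = 89.7/0.3100 = 289.4 d
Zone B: v = q/n = 0.05579/0.04 = 1.395 m/d → t_B = 237/1.395 = 169.9 d
Zone C: v = q/n = 0.05579/0.12 = 0.4649 m/d → t_C = 464/0.4649 = 998.0 d
Total t = 289.4 + 169.9 + 998.0 = 1457 d
   = 1457 / 365 = 3.99 yr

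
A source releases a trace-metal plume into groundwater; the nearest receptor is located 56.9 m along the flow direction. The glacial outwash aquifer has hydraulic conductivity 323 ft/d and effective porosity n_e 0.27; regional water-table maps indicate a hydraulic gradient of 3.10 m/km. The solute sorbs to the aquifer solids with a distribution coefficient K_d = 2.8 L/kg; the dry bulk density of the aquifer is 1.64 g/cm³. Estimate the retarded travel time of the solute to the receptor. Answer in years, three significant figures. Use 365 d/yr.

K = 323 ft/d × 0.3048 = 98.45 m/d
Darcy flux q = K·i = 98.45 × 0.0031 = 0.3052 m/d
v_s = q/n_e = 0.3052/0.27 = 1.130 m/d
Retardation R = 1 + ρ_b·K_d/n = 1 + 1.64×2.8/0.27 = 18.01
Contaminant velocity v_c = v/R = 1.130/18.01 = 0.06277 m/d
t = L/v_c = 56.9/0.06277 = 906.5 d
   = 906.5/365 = 2.48 yr

2.48 years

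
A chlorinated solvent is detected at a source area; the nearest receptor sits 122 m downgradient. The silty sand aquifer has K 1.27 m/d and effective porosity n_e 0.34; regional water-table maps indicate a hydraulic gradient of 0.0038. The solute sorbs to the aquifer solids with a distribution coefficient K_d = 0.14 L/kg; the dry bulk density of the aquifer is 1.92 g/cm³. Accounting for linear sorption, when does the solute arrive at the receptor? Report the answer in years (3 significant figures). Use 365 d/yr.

q = Ki = 1.27 × 0.0038 = 0.004826 m/d
v_s = q/n_e = 0.004826/0.34 = 0.01419 m/d
Retardation R = 1 + ρ_b·K_d/n = 1 + 1.92×0.14/0.34 = 1.791
Contaminant velocity v_c = v/R = 0.01419/1.791 = 0.007927 m/d
t = L/v_c = 122/0.007927 = 15390 d
   = 15390/365 = 42.2 yr

42.2 years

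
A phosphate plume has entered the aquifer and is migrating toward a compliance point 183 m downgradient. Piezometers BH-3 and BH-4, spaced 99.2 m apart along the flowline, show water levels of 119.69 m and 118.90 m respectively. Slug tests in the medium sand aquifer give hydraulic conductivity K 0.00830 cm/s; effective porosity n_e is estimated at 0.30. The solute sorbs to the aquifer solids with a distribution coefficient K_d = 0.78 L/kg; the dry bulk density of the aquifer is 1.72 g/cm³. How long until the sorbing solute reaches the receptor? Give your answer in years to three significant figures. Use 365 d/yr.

Hydraulic gradient i = (119.69 − 118.90) / 99.2 = 0.79 / 99.2 = 0.007964
K = 0.00830 cm/s × 864 = 7.171 m/d
Darcy flux q = K·i = 7.171 × 0.007964 = 0.05711 m/d
Seepage velocity v = q / n = 0.05711 / 0.30 = 0.1904 m/d
Retardation R = 1 + ρ_b·K_d/n = 1 + 1.72×0.78/0.30 = 5.472
Contaminant velocity v_c = v/R = 0.1904/5.472 = 0.03479 m/d
t = L/v_c = 183/0.03479 = 5260 d
   = 5260/365 = 14.4 yr

14.4 years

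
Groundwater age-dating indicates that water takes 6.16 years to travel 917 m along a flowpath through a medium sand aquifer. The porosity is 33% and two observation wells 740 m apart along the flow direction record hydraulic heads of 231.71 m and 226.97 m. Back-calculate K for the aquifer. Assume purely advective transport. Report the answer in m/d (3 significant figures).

Hydraulic gradient i = (231.71 − 226.97) / 740 = 4.74 / 740 = 0.006405
t = 6.16 years = 2248 d
v = L / t = 917 / 2248 = 0.4078 m/d
K = v · n / i = 0.4078 × 0.33 / 0.006405 = 21.0 m/d

21.0 m/d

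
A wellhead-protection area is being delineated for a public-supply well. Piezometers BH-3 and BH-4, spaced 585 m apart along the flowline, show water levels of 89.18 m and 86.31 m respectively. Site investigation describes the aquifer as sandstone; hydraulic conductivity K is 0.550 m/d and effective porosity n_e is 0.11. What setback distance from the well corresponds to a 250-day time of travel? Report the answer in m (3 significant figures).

6.13 m

Hydraulic gradient i = (89.18 − 86.31) / 585 = 2.87 / 585 = 0.004906
Darcy flux q = K·i = 0.550 × 0.004906 = 0.002698 m/d
v_s = q/n_e = 0.002698/0.11 = 0.02453 m/d
L = v × T = 0.02453 × 250 = 6.132 m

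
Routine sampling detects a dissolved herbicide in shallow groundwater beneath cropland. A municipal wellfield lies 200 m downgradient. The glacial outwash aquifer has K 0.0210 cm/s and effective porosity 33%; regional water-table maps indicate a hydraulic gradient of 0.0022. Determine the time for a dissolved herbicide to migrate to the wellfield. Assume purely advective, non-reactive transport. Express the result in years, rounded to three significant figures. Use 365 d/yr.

4.53 years

K = 0.0210 cm/s × 864 = 18.14 m/d
Darcy flux q = K·i = 18.14 × 0.0022 = 0.03992 m/d
v_s = q/n_e = 0.03992/0.33 = 0.1210 m/d
t = L / v = 200 / 0.1210 = 1653 d
   = 1653 / 365 = 4.53 yr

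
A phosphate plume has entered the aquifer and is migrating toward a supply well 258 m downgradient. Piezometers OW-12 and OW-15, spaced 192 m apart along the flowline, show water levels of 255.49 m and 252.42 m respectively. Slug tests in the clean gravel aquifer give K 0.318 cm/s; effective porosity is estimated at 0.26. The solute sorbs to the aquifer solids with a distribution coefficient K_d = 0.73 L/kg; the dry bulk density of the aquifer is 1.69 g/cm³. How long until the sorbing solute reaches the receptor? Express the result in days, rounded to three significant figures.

87.7 days

Hydraulic gradient i = (255.49 − 252.42) / 192 = 3.07 / 192 = 0.01599
K = 0.318 cm/s × 864 = 274.8 m/d
Darcy flux q = K·i = 274.8 × 0.01599 = 4.393 m/d
Seepage velocity v = q / n = 4.393 / 0.26 = 16.90 m/d
Retardation R = 1 + ρ_b·K_d/n = 1 + 1.69×0.73/0.26 = 5.745
Contaminant velocity v_c = v/R = 16.90/5.745 = 2.941 m/d
t = L/v_c = 258/2.941 = 87.72 d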